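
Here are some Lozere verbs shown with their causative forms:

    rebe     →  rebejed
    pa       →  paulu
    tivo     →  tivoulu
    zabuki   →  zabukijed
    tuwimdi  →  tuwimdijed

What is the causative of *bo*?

boulu

The suffix is conditioned by the last vowel: -jed when the last vowel of the stem is a front vowel (*rebe*, *zabuki*, *tuwimdi*); -ulu when the last vowel of the stem is a back vowel (*pa*, *tivo*).
Since the last vowel of *bo* is /o/ (a back vowel), it takes -ulu, giving *boulu*.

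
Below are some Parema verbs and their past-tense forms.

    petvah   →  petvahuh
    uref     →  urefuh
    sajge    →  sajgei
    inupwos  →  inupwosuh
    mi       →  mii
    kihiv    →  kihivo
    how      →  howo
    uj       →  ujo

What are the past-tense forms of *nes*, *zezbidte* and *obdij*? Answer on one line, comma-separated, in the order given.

The suffix is conditioned by the final sound: -uh when the stem ends in a voiceless consonant (*petvah*, *uref*, *inupwos*); -o when the stem ends in a voiced consonant (*kihiv*, *how*, *uj*); -i when the stem ends in a vowel (*sajge*, *mi*).
The final sound of *nes* is /s/, which is a voiceless consonant, so the suffix is -uh, giving *nesuh*.
Since the final sound of *zezbidte* is /e/ (a vowel), it takes -i, giving *zezbidtei*.
Since the final sound of *obdij* is /j/ (a voiced consonant), it takes -o, giving *obdijo*.

nesuh, zezbidtei, obdijo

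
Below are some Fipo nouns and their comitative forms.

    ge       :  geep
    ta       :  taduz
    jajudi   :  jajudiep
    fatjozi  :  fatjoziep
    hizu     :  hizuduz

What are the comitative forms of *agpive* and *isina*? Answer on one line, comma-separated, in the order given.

agpiveep, isinaduz

The suffix is conditioned by the last vowel: -ep when the last vowel of the stem is a front vowel (*ge*, *jajudi*, *fatjozi*); -duz when the last vowel of the stem is a back vowel (*ta*, *hizu*).
Since the last vowel of *agpive* is /e/ (a front vowel), it takes -ep, giving *agpiveep*.
The last vowel of *isina* is /a/, which is a back vowel, so the suffix is -duz, giving *isinaduz*.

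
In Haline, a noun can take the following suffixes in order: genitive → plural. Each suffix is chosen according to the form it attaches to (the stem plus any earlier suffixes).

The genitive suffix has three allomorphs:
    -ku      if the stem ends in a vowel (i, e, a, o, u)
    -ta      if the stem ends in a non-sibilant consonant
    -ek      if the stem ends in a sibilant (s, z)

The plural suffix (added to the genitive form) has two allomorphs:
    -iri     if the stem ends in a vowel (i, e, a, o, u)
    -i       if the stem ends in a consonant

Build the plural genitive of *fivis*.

fiviseki

The final sound of *fivis* is /s/, which is a sibilant, so the genitive suffix is -ek, giving *fivisek*.
Since the final sound of the genitive form *fivisek* is /k/ (a consonant), it takes -i, giving *fiviseki*.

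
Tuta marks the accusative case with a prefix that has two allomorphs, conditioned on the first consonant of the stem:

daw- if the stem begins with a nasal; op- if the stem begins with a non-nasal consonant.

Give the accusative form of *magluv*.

*magluv*: first consonant = /m/, a nasal → daw- → *dawmagluv*.

dawmagluv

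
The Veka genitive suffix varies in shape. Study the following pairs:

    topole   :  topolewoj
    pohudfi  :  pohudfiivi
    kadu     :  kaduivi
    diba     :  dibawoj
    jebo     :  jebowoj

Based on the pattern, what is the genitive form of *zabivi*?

zabiviivi

Looking at the last vowel of each stem: -ivi when the last vowel of the stem is a high vowel (*pohudfi*, *kadu*); -woj when the last vowel of the stem is a non-high vowel (*topole*, *diba*, *jebo*).
The last vowel of *zabivi* is /i/, which is a high vowel, so the suffix is -ivi, giving *zabiviivi*.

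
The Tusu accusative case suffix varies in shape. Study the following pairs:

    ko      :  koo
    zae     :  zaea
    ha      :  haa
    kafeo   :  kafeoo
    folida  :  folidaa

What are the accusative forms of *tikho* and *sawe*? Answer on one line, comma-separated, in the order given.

Looking at the last vowel of each stem: -o when the last vowel of the stem is a rounded vowel (*ko*, *kafeo*); -a when the last vowel of the stem is an unrounded vowel (*zae*, *ha*, *folida*).
*tikho*: last vowel = /o/, a rounded vowel → -o → *tikhoo*.
*sawe*: last vowel = /e/, an unrounded vowel → -a → *sawea*.

tikhoo, sawea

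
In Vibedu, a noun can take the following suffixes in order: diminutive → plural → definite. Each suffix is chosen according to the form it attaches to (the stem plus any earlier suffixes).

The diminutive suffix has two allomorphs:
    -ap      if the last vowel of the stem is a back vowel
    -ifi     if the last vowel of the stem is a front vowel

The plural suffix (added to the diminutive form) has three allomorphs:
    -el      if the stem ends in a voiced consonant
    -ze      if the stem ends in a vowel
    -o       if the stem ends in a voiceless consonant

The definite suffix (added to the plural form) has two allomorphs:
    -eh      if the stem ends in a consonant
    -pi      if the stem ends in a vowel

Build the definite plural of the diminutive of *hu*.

*hu* — last vowel /u/ (a back vowel) → -ap → *huap*.
Since the final sound of the diminutive form *huap* is /p/ (a voiceless consonant), it takes -o, giving *huapo*.
The plural form *huapo*: final sound = /o/, a vowel → -pi → *huapopi*.

huapopi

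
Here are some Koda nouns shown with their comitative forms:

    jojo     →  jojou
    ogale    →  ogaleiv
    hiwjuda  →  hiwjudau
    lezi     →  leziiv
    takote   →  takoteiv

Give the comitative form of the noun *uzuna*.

uzunau

Looking at the last vowel of each stem: -iv when the last vowel of the stem is a front vowel (*ogale*, *lezi*, *takote*); -u when the last vowel of the stem is a back vowel (*jojo*, *hiwjuda*).
Since the last vowel of *uzuna* is /a/ (a back vowel), it takes -u, giving *uzunau*.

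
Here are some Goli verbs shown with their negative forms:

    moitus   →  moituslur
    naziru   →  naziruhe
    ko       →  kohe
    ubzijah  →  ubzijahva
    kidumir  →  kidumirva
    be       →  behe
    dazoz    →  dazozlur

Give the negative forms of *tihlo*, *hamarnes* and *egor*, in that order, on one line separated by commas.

The alternation tracks the final sound of the stem — -lur when the stem ends in a sibilant (*moitus*, *dazoz*); -va when the stem ends in a non-sibilant consonant (*ubzijah*, *kidumir*); -he when the stem ends in a vowel (*naziru*, *ko*, *be*).
*tihlo* — final sound /o/ (a vowel) → -he → *tihlohe*.
The final sound of *hamarnes* is /s/, which is a sibilant, so the suffix is -lur, giving *hamarneslur*.
*egor*: final sound = /r/, a non-sibilant consonant → -va → *egorva*.

tihlohe, hamarneslur, egorva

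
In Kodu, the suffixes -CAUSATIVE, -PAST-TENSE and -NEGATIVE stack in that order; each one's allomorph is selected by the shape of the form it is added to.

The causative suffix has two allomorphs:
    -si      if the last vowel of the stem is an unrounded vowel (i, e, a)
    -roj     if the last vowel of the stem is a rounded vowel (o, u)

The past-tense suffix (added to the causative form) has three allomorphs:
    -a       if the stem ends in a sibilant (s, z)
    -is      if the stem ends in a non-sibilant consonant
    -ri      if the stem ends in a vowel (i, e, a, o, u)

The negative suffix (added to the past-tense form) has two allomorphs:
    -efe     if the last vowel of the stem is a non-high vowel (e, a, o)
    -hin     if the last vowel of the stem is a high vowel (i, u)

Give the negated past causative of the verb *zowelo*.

zowelorojishin

*zowelo*: last vowel = /o/, a rounded vowel → -roj → *zoweloroj*.
The causative form *zoweloroj* — final sound /j/ (a non-sibilant consonant) → -is → *zowelorojis*.
The last vowel of the past-tense form *zowelorojis* is /i/, which is a high vowel, so the negative suffix is -hin, giving *zowelorojishin*.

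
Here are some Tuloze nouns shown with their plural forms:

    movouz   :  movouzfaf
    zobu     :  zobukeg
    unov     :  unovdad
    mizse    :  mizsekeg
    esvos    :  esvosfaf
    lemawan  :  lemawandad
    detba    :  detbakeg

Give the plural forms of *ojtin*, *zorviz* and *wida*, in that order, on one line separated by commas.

ojtindad, zorvizfaf, widakeg

The suffix is conditioned by the final sound: -faf when the stem ends in a sibilant (*movouz*, *esvos*); -dad when the stem ends in a non-sibilant consonant (*unov*, *lemawan*); -keg when the stem ends in a vowel (*zobu*, *mizse*, *detba*).
Since the final sound of *ojtin* is /n/ (a non-sibilant consonant), it takes -dad, giving *ojtindad*.
Since the final sound of *zorviz* is /z/ (a sibilant), it takes -faf, giving *zorvizfaf*.
*wida* — final sound /a/ (a vowel) → -keg → *widakeg*.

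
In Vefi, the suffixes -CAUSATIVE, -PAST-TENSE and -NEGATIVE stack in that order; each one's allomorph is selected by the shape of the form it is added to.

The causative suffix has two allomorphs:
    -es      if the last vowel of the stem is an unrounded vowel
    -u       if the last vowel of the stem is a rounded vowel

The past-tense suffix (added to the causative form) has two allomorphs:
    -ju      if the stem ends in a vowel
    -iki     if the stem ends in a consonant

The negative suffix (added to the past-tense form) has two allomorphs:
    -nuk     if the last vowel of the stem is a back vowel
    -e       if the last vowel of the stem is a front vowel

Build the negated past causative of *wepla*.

weplaesikie

The last vowel of *wepla* is /a/, which is an unrounded vowel, so the causative suffix is -es, giving *weplaes*.
The causative form *weplaes* — final sound /s/ (a consonant) → -iki → *weplaesiki*.
The past-tense form *weplaesiki* — last vowel /i/ (a front vowel) → -e → *weplaesikie*.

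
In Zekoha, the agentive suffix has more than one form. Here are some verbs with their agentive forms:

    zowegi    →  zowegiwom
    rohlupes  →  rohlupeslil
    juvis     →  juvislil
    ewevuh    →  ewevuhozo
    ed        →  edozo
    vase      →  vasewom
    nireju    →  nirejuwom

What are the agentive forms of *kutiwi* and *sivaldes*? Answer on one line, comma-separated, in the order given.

Looking at the final sound of each stem: -lil when the stem ends in a sibilant (*rohlupes*, *juvis*); -ozo when the stem ends in a non-sibilant consonant (*ewevuh*, *ed*); -wom when the stem ends in a vowel (*zowegi*, *vase*, *nireju*).
The final sound of *kutiwi* is /i/, which is a vowel, so the suffix is -wom, giving *kutiwiwom*.
Since the final sound of *sivaldes* is /s/ (a sibilant), it takes -lil, giving *sivaldeslil*.

kutiwiwom, sivaldeslil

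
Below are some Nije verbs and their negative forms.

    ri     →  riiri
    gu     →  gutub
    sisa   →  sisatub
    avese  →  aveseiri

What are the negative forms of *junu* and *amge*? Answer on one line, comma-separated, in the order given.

The suffix is conditioned by the last vowel: -iri when the last vowel of the stem is a front vowel (*ri*, *avese*); -tub when the last vowel of the stem is a back vowel (*gu*, *sisa*).
Since the last vowel of *junu* is /u/ (a back vowel), it takes -tub, giving *junutub*.
Since the last vowel of *amge* is /e/ (a front vowel), it takes -iri, giving *amgeiri*.

junutub, amgeiri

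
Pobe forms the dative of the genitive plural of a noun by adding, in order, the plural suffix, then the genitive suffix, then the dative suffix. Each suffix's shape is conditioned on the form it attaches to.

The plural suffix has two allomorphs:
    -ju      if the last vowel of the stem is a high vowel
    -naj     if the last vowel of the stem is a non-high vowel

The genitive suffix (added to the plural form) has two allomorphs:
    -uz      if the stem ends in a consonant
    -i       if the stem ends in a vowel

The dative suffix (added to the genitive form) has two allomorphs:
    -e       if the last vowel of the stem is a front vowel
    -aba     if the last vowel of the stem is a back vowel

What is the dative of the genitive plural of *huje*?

hujenajuzaba

*huje* — last vowel /e/ (a non-high vowel) → -naj → *hujenaj*.
The plural form *hujenaj* — final sound /j/ (a consonant) → -uz → *hujenajuz*.
The last vowel of the genitive form *hujenajuz* is /u/, which is a back vowel, so the dative suffix is -aba, giving *hujenajuzaba*.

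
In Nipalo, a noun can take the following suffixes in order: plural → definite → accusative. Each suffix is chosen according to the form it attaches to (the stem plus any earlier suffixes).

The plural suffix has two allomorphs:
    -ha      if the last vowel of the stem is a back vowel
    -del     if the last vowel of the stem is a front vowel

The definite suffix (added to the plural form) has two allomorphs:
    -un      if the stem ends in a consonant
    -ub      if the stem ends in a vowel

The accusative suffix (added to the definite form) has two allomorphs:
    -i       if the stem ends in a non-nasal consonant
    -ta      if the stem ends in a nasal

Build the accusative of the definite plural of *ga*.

gahaubi

*ga*: last vowel = /a/, a back vowel → -ha → *gaha*.
Since the final sound of the plural form *gaha* is /a/ (a vowel), it takes -ub, giving *gahaub*.
The definite form *gahaub*: final consonant = /b/, non-nasal → -i → *gahaubi*.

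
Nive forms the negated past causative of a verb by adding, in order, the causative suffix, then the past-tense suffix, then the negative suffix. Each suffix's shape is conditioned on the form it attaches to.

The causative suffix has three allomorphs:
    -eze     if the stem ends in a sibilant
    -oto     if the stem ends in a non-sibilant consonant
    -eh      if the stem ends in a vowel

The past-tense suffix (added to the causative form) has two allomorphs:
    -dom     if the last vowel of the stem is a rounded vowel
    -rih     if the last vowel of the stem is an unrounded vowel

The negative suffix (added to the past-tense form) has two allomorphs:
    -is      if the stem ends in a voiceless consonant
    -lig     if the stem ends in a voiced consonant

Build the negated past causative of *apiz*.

*apiz*: final sound = /z/, a sibilant → -eze → *apizeze*.
The causative form *apizeze* — last vowel /e/ (an unrounded vowel) → -rih → *apizezerih*.
Since the final consonant of the past-tense form *apizezerih* is /h/ (voiceless), it takes -is, giving *apizezerihis*.

apizezerihis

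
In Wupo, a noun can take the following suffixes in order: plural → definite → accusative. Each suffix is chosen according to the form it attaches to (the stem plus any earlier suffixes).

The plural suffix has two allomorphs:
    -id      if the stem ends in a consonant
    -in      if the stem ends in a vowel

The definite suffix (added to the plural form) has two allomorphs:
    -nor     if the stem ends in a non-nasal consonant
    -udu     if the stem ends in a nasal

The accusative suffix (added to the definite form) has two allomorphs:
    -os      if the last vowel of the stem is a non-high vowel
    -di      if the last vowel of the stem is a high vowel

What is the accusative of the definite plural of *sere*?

*sere* — final sound /e/ (a vowel) → -in → *serein*.
The plural form *serein* — final consonant /n/ (a nasal) → -udu → *sereinudu*.
The definite form *sereinudu*: last vowel = /u/, a high vowel → -di → *sereinududi*.

sereinududi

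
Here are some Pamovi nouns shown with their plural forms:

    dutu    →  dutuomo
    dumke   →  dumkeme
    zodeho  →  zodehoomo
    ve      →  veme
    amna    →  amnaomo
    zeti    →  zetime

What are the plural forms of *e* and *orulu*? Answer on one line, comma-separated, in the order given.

The alternation tracks the last vowel of the stem — -me when the last vowel of the stem is a front vowel (*dumke*, *ve*, *zeti*); -omo when the last vowel of the stem is a back vowel (*dutu*, *zodeho*, *amna*).
*e* — last vowel /e/ (a front vowel) → -me → *eme*.
Since the last vowel of *orulu* is /u/ (a back vowel), it takes -omo, giving *oruluomo*.

eme, oruluomo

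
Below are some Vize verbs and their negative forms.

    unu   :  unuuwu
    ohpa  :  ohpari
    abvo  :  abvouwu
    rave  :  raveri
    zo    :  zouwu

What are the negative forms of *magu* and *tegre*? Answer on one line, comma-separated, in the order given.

maguuwu, tegreri

Looking at the last vowel of each stem: -uwu when the last vowel of the stem is a rounded vowel (*unu*, *abvo*, *zo*); -ri when the last vowel of the stem is an unrounded vowel (*ohpa*, *rave*).
Since the last vowel of *magu* is /u/ (a rounded vowel), it takes -uwu, giving *maguuwu*.
*tegre* — last vowel /e/ (an unrounded vowel) → -ri → *tegreri*.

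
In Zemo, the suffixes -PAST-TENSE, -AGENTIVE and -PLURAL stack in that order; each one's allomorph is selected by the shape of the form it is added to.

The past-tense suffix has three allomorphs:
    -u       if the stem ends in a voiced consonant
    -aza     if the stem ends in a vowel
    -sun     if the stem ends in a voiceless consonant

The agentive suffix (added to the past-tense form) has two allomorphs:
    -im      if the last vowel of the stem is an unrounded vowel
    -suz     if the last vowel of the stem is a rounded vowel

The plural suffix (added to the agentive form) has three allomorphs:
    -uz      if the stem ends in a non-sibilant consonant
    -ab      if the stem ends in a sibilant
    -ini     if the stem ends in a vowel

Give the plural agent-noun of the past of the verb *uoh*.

Since the final sound of *uoh* is /h/ (a voiceless consonant), it takes -sun, giving *uohsun*.
The past-tense form *uohsun* — last vowel /u/ (a rounded vowel) → -suz → *uohsunsuz*.
The final sound of the agentive form *uohsunsuz* is /z/, which is a sibilant, so the plural suffix is -ab, giving *uohsunsuzab*.

uohsunsuzab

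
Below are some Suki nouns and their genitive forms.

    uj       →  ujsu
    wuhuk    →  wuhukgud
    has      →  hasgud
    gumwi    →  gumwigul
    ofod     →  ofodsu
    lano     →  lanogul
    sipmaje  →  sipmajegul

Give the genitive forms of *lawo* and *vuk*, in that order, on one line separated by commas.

lawogul, vukgud

The pattern is voicing of the final sound: -gud when the stem ends in a voiceless consonant (*wuhuk*, *has*); -su when the stem ends in a voiced consonant (*uj*, *ofod*); -gul when the stem ends in a vowel (*gumwi*, *lano*, *sipmaje*).
*lawo*: final sound = /o/, a vowel → -gul → *lawogul*.
The final sound of *vuk* is /k/, which is a voiceless consonant, so the suffix is -gud, giving *vukgud*.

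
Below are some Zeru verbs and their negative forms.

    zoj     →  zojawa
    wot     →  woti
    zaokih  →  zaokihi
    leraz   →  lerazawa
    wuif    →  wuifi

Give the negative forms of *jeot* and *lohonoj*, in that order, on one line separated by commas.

jeoti, lohonojawa

The alternation tracks the final consonant of the stem — -i when the stem ends in a voiceless consonant (*wot*, *zaokih*, *wuif*); -awa when the stem ends in a voiced consonant (*zoj*, *leraz*).
*jeot*: final consonant = /t/, voiceless → -i → *jeoti*.
*lohonoj*: final consonant = /j/, voiced → -awa → *lohonojawa*.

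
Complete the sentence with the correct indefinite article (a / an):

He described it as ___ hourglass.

an

The indefinite article is chosen by the initial *sound* of the following word, not its spelling.
*hourglass* begins with the sound /aʊ/ (silent h) — a vowel sound.
So the article is *an*: He described it as an hourglass.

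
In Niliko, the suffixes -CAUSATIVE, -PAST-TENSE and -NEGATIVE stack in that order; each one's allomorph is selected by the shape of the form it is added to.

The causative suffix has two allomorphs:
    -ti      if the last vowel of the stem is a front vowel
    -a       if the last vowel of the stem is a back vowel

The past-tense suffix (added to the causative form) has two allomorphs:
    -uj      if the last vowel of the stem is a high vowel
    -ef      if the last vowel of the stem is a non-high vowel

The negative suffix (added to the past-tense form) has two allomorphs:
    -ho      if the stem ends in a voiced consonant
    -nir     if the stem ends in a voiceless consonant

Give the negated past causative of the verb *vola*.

volaaefnir

Since the last vowel of *vola* is /a/ (a back vowel), it takes -a, giving *volaa*.
The causative form *volaa*: last vowel = /a/, a non-high vowel → -ef → *volaaef*.
The final consonant of the past-tense form *volaaef* is /f/, which is voiceless, so the negative suffix is -nir, giving *volaaefnir*.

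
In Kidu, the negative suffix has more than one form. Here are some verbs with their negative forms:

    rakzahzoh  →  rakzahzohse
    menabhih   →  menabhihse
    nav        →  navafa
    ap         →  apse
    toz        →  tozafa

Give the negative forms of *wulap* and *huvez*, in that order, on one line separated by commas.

The pattern is voicing of the final consonant: -se when the stem ends in a voiceless consonant (*rakzahzoh*, *menabhih*, *ap*); -afa when the stem ends in a voiced consonant (*nav*, *toz*).
*wulap* — final consonant /p/ (voiceless) → -se → *wulapse*.
Since the final consonant of *huvez* is /z/ (voiced), it takes -afa, giving *huvezafa*.

wulapse, huvezafa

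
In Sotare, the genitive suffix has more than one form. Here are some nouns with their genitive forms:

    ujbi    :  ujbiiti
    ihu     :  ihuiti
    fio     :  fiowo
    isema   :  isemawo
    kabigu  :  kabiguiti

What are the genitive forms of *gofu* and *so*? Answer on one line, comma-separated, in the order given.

The alternation tracks the last vowel of the stem — -iti when the last vowel of the stem is a high vowel (*ujbi*, *ihu*, *kabigu*); -wo when the last vowel of the stem is a non-high vowel (*fio*, *isema*).
*gofu*: last vowel = /u/, a high vowel → -iti → *gofuiti*.
*so* — last vowel /o/ (a non-high vowel) → -wo → *sowo*.

gofuiti, sowo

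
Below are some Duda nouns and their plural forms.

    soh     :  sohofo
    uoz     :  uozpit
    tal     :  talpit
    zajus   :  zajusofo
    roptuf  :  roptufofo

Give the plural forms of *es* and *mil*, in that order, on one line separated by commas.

The suffix is conditioned by the final consonant: -ofo when the stem ends in a voiceless consonant (*soh*, *zajus*, *roptuf*); -pit when the stem ends in a voiced consonant (*uoz*, *tal*).
*es* — final consonant /s/ (voiceless) → -ofo → *esofo*.
*mil* — final consonant /l/ (voiced) → -pit → *milpit*.

esofo, milpit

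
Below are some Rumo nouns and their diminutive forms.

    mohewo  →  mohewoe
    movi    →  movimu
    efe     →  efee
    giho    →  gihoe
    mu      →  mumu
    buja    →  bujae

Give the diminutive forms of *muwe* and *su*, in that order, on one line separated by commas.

The alternation tracks the last vowel of the stem — -mu when the last vowel of the stem is a high vowel (*movi*, *mu*); -e when the last vowel of the stem is a non-high vowel (*mohewo*, *efe*, *giho*, *buja*).
The last vowel of *muwe* is /e/, which is a non-high vowel, so the suffix is -e, giving *muwee*.
*su* — last vowel /u/ (a high vowel) → -mu → *sumu*.

muwee, sumu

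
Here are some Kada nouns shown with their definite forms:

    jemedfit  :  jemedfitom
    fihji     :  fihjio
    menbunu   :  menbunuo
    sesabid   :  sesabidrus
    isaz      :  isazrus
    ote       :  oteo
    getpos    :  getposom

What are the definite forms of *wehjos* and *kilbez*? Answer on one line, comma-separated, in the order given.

Looking at the final sound of each stem: -om when the stem ends in a voiceless consonant (*jemedfit*, *getpos*); -rus when the stem ends in a voiced consonant (*sesabid*, *isaz*); -o when the stem ends in a vowel (*fihji*, *menbunu*, *ote*).
The final sound of *wehjos* is /s/, which is a voiceless consonant, so the suffix is -om, giving *wehjosom*.
The final sound of *kilbez* is /z/, which is a voiced consonant, so the suffix is -rus, giving *kilbezrus*.

wehjosom, kilbezrus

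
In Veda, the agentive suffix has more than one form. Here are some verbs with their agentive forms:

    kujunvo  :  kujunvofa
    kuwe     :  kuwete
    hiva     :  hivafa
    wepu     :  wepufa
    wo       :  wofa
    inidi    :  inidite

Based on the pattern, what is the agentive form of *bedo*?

The alternation tracks the last vowel of the stem — -te when the last vowel of the stem is a front vowel (*kuwe*, *inidi*); -fa when the last vowel of the stem is a back vowel (*kujunvo*, *hiva*, *wepu*, *wo*).
Since the last vowel of *bedo* is /o/ (a back vowel), it takes -fa, giving *bedofa*.

bedofa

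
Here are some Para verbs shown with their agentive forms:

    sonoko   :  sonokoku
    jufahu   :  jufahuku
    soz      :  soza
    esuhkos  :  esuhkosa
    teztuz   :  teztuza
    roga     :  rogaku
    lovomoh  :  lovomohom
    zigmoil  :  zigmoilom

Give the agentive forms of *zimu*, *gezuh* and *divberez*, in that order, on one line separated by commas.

Looking at the final sound of each stem: -a when the stem ends in a sibilant (*soz*, *esuhkos*, *teztuz*); -om when the stem ends in a non-sibilant consonant (*lovomoh*, *zigmoil*); -ku when the stem ends in a vowel (*sonoko*, *jufahu*, *roga*).
*zimu*: final sound = /u/, a vowel → -ku → *zimuku*.
Since the final sound of *gezuh* is /h/ (a non-sibilant consonant), it takes -om, giving *gezuhom*.
The final sound of *divberez* is /z/, which is a sibilant, so the suffix is -a, giving *divbereza*.

zimuku, gezuhom, divbereza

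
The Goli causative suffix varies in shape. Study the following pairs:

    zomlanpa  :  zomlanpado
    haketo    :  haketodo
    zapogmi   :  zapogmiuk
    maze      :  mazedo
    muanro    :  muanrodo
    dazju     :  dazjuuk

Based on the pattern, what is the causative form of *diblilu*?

dibliluuk

The alternation tracks the last vowel of the stem — -uk when the last vowel of the stem is a high vowel (*zapogmi*, *dazju*); -do when the last vowel of the stem is a non-high vowel (*zomlanpa*, *haketo*, *maze*, *muanro*).
*diblilu*: last vowel = /u/, a high vowel → -uk → *dibliluuk*.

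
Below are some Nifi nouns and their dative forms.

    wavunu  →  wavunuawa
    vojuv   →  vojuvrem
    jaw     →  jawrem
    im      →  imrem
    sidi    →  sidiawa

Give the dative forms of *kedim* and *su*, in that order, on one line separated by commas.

The pattern is consonant vs. vowel: -rem when the stem ends in a consonant (*vojuv*, *jaw*, *im*); -awa when the stem ends in a vowel (*wavunu*, *sidi*).
*kedim*: final sound = /m/, a consonant → -rem → *kedimrem*.
Since the final sound of *su* is /u/ (a vowel), it takes -awa, giving *suawa*.

kedimrem, suawa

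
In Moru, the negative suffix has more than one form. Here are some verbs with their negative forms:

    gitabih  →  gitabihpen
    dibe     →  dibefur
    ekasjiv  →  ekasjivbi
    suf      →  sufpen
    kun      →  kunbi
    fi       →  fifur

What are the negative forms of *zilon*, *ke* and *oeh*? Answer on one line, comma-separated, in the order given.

Looking at the final sound of each stem: -pen when the stem ends in a voiceless consonant (*gitabih*, *suf*); -bi when the stem ends in a voiced consonant (*ekasjiv*, *kun*); -fur when the stem ends in a vowel (*dibe*, *fi*).
*zilon* — final sound /n/ (a voiced consonant) → -bi → *zilonbi*.
The final sound of *ke* is /e/, which is a vowel, so the suffix is -fur, giving *kefur*.
Since the final sound of *oeh* is /h/ (a voiceless consonant), it takes -pen, giving *oehpen*.

zilonbi, kefur, oehpen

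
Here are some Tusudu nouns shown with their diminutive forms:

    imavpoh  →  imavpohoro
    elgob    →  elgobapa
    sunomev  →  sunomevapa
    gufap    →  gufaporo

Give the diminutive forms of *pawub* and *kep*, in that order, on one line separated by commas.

The pattern is voicing of the final consonant: -oro when the stem ends in a voiceless consonant (*imavpoh*, *gufap*); -apa when the stem ends in a voiced consonant (*elgob*, *sunomev*).
*pawub* — final consonant /b/ (voiced) → -apa → *pawubapa*.
Since the final consonant of *kep* is /p/ (voiceless), it takes -oro, giving *keporo*.

pawubapa, keporo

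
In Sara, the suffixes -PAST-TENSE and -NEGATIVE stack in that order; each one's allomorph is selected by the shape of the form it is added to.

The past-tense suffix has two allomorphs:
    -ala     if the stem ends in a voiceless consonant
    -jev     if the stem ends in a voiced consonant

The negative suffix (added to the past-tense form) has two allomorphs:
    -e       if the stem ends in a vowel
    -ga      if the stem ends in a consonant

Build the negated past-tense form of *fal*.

faljevga

*fal* — final consonant /l/ (voiced) → -jev → *faljev*.
Since the final sound of the past-tense form *faljev* is /v/ (a consonant), it takes -ga, giving *faljevga*.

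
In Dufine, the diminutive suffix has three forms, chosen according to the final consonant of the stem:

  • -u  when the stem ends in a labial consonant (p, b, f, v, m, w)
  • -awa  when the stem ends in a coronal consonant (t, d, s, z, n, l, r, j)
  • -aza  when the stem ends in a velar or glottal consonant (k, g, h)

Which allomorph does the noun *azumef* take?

-u

The final consonant of *azumef* is /f/, which is labial, so the suffix is -u.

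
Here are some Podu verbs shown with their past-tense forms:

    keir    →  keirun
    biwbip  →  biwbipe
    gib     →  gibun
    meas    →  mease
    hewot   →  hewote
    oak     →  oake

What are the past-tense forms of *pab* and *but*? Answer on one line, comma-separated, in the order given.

pabun, bute

The suffix is conditioned by the final consonant: -e when the stem ends in a voiceless consonant (*biwbip*, *meas*, *hewot*, *oak*); -un when the stem ends in a voiced consonant (*keir*, *gib*).
*pab*: final consonant = /b/, voiced → -un → *pabun*.
The final consonant of *but* is /t/, which is voiceless, so the suffix is -e, giving *bute*.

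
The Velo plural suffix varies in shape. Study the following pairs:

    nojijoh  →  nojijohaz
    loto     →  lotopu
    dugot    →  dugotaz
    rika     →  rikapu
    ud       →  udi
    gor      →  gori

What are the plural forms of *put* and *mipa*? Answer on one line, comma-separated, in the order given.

Looking at the final sound of each stem: -az when the stem ends in a voiceless consonant (*nojijoh*, *dugot*); -i when the stem ends in a voiced consonant (*ud*, *gor*); -pu when the stem ends in a vowel (*loto*, *rika*).
Since the final sound of *put* is /t/ (a voiceless consonant), it takes -az, giving *putaz*.
Since the final sound of *mipa* is /a/ (a vowel), it takes -pu, giving *mipapu*.

putaz, mipapu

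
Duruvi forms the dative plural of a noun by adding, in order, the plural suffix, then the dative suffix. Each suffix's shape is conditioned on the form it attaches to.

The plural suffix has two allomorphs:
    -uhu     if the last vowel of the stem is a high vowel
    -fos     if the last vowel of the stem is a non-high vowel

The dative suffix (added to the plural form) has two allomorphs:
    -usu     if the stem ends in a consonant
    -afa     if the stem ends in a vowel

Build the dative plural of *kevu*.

Since the last vowel of *kevu* is /u/ (a high vowel), it takes -uhu, giving *kevuuhu*.
The final sound of the plural form *kevuuhu* is /u/, which is a vowel, so the dative suffix is -afa, giving *kevuuhuafa*.

kevuuhuafa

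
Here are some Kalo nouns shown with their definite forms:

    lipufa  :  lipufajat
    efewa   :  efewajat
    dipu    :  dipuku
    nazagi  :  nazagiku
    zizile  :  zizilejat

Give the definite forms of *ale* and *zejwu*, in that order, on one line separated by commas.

The suffix is conditioned by the last vowel: -ku when the last vowel of the stem is a high vowel (*dipu*, *nazagi*); -jat when the last vowel of the stem is a non-high vowel (*lipufa*, *efewa*, *zizile*).
*ale* — last vowel /e/ (a non-high vowel) → -jat → *alejat*.
The last vowel of *zejwu* is /u/, which is a high vowel, so the suffix is -ku, giving *zejwuku*.

alejat, zejwuku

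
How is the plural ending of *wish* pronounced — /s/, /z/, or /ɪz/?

/ɪz/

The stem *wish* ends in a sibilant (/s, z, ʃ, ʒ, tʃ, dʒ/).
The plural suffix surfaces as /ɪz/ after sibilants, /s/ after other voiceless consonants, and /z/ after other voiced sounds.
So the plural -s on *wish* is pronounced /ɪz/.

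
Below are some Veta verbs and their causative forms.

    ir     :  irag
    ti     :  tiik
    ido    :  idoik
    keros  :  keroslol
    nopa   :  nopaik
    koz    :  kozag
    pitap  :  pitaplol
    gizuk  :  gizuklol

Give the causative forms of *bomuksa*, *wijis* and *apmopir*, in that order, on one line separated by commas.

The pattern is voicing of the final sound: -lol when the stem ends in a voiceless consonant (*keros*, *pitap*, *gizuk*); -ag when the stem ends in a voiced consonant (*ir*, *koz*); -ik when the stem ends in a vowel (*ti*, *ido*, *nopa*).
*bomuksa*: final sound = /a/, a vowel → -ik → *bomuksaik*.
*wijis* — final sound /s/ (a voiceless consonant) → -lol → *wijislol*.
Since the final sound of *apmopir* is /r/ (a voiced consonant), it takes -ag, giving *apmopirag*.

bomuksaik, wijislol, apmopirag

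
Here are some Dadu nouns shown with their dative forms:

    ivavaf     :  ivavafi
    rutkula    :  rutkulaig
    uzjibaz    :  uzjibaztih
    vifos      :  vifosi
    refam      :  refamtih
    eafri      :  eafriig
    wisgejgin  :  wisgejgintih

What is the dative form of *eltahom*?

eltahomtih

The suffix is conditioned by the final sound: -i when the stem ends in a voiceless consonant (*ivavaf*, *vifos*); -tih when the stem ends in a voiced consonant (*uzjibaz*, *refam*, *wisgejgin*); -ig when the stem ends in a vowel (*rutkula*, *eafri*).
Since the final sound of *eltahom* is /m/ (a voiced consonant), it takes -tih, giving *eltahomtih*.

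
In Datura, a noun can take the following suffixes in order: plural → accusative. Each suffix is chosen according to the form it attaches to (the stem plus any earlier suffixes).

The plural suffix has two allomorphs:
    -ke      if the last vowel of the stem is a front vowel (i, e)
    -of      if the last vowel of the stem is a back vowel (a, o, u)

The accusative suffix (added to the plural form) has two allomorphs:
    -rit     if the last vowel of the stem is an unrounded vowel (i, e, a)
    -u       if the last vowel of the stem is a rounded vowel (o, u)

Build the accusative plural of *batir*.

batirkerit

*batir* — last vowel /i/ (a front vowel) → -ke → *batirke*.
The plural form *batirke* — last vowel /e/ (an unrounded vowel) → -rit → *batirkerit*.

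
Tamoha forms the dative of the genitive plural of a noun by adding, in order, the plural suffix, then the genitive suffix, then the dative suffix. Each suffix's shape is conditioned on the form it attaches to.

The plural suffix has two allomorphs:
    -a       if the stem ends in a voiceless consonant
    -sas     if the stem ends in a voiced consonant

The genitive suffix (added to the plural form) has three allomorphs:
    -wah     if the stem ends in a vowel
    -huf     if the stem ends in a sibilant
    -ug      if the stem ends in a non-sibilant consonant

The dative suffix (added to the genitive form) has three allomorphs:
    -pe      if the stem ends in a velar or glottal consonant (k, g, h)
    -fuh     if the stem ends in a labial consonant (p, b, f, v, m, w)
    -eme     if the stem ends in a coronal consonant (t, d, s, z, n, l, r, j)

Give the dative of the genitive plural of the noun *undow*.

*undow* — final consonant /w/ (voiced) → -sas → *undowsas*.
Since the final sound of the plural form *undowsas* is /s/ (a sibilant), it takes -huf, giving *undowsashuf*.
The genitive form *undowsashuf* — final consonant /f/ (labial) → -fuh → *undowsashuffuh*.

undowsashuffuh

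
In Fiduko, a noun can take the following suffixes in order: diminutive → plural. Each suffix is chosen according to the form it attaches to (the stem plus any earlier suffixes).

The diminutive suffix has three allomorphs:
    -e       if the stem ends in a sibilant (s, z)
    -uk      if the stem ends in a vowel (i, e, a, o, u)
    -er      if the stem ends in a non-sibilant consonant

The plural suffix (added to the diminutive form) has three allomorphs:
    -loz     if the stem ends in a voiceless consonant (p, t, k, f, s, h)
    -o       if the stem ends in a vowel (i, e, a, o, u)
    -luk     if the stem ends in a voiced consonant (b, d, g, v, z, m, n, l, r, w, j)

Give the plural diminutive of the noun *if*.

iferluk

Since the final sound of *if* is /f/ (a non-sibilant consonant), it takes -er, giving *ifer*.
Since the final sound of the diminutive form *ifer* is /r/ (a voiced consonant), it takes -luk, giving *iferluk*.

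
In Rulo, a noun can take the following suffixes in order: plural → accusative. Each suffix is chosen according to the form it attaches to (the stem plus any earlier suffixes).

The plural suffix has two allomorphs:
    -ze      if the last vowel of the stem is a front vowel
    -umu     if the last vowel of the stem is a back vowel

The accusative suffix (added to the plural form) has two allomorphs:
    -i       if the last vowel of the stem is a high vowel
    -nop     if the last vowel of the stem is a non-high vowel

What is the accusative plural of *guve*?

*guve* — last vowel /e/ (a front vowel) → -ze → *guveze*.
The plural form *guveze* — last vowel /e/ (a non-high vowel) → -nop → *guvezenop*.

guvezenop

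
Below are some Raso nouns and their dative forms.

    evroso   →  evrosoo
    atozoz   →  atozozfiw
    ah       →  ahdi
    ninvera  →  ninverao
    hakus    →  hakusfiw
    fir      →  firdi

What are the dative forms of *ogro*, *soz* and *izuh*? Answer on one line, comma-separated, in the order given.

ogroo, sozfiw, izuhdi

The pattern is sibilance of the final sound: -fiw when the stem ends in a sibilant (*atozoz*, *hakus*); -di when the stem ends in a non-sibilant consonant (*ah*, *fir*); -o when the stem ends in a vowel (*evroso*, *ninvera*).
*ogro* — final sound /o/ (a vowel) → -o → *ogroo*.
The final sound of *soz* is /z/, which is a sibilant, so the suffix is -fiw, giving *sozfiw*.
*izuh*: final sound = /h/, a non-sibilant consonant → -di → *izuhdi*.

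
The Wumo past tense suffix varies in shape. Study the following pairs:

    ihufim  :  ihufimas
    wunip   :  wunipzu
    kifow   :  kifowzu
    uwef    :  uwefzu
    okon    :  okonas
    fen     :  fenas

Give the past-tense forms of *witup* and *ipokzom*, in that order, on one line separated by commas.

The suffix is conditioned by the final consonant: -as when the stem ends in a nasal (*ihufim*, *okon*, *fen*); -zu when the stem ends in a non-nasal consonant (*wunip*, *kifow*, *uwef*).
*witup* — final consonant /p/ (non-nasal) → -zu → *witupzu*.
*ipokzom*: final consonant = /m/, a nasal → -as → *ipokzomas*.

witupzu, ipokzomas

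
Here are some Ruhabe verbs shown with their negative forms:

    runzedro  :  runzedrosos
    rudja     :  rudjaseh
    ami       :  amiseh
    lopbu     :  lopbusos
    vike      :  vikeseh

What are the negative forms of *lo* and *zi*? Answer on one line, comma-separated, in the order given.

Looking at the last vowel of each stem: -sos when the last vowel of the stem is a rounded vowel (*runzedro*, *lopbu*); -seh when the last vowel of the stem is an unrounded vowel (*rudja*, *ami*, *vike*).
The last vowel of *lo* is /o/, which is a rounded vowel, so the suffix is -sos, giving *losos*.
The last vowel of *zi* is /i/, which is an unrounded vowel, so the suffix is -seh, giving *ziseh*.

losos, ziseh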